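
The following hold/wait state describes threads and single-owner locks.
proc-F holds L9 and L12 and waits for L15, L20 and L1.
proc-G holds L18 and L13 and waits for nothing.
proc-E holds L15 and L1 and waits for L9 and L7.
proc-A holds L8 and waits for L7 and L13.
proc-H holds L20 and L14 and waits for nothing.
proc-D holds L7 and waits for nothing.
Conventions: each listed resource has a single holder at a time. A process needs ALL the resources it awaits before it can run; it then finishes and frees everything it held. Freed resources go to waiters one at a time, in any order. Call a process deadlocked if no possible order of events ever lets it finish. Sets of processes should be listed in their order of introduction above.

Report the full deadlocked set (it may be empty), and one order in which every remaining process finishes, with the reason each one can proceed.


Deadlocked set: proc-F and proc-E.
Key observation: the knot is the closed ring of waits proc-F -> proc-E -> proc-F; no other process is dragged down with it.
The rest can finish in the order proc-D, proc-G, proc-A, proc-H.
Step-by-step check:
  run proc-D (it waits on nothing); releases L7
  run proc-G (it waits on nothing); releases L18 and L13
  run proc-A (all its waits — L7 and L13 — are resolved); releases L8
  run proc-H (it waits on nothing); releases L20 and L14


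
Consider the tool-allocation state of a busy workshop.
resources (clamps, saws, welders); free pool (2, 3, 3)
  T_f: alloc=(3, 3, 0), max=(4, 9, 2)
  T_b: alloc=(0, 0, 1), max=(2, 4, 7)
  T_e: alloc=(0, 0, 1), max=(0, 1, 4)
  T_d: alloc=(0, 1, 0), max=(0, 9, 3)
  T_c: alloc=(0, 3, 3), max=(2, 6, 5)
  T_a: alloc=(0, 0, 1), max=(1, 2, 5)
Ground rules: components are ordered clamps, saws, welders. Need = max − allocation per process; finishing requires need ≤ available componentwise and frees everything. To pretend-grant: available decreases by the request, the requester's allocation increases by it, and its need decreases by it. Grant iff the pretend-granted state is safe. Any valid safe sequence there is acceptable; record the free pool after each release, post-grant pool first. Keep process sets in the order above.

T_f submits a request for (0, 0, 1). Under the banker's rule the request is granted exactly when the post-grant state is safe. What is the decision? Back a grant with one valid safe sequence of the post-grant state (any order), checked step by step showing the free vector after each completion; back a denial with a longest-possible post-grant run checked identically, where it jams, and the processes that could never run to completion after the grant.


GRANT. The post-grant state is safe; one safe sequence: T_c, T_f, T_d, T_b, T_e, T_a.
Key observation: (2, 3, 2) free after granting still covers T_c first, and each release covers the next.
Verifying the post-grant state step by step:
  pool = (2, 3, 2)
  run T_c (needs (2, 3, 2), free (2, 3, 2)); after release of (0, 3, 3) the pool is (2, 6, 5)
  run T_f (needs (1, 6, 1), free (2, 6, 5)); after release of (3, 3, 1) the pool is (5, 9, 6)
  run T_d (needs (0, 8, 3), free (5, 9, 6)); after release of (0, 1, 0) the pool is (5, 10, 6)
  run T_b (needs (2, 4, 6), free (5, 10, 6)); after release of (0, 0, 1) the pool is (5, 10, 7)
  run T_e (needs (0, 1, 3), free (5, 10, 7)); after release of (0, 0, 1) the pool is (5, 10, 8)
  run T_a (needs (1, 2, 4), free (5, 10, 8)); after release of (0, 0, 1) the pool is (5, 10, 9)


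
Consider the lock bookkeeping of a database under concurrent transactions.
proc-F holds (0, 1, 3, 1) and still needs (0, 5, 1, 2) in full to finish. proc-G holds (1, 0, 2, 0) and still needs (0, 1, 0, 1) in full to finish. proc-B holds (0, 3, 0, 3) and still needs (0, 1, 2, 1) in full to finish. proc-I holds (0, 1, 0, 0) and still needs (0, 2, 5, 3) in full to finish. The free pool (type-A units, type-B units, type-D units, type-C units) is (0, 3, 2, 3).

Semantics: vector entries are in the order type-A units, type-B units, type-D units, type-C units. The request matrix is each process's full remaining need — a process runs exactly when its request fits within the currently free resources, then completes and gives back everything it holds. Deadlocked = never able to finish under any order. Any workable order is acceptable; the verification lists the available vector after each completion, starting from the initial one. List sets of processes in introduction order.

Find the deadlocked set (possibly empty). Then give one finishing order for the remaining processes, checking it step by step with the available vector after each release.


The deadlocked set is empty.
Key observation: there is always a runnable process — proc-B first — so the state unwinds completely.
One completion order for the rest: proc-B, proc-F, proc-I, proc-G. Step-by-step check:
  pool = (0, 3, 2, 3)
  proc-B needs (0, 1, 2, 1) <= (0, 3, 2, 3) -> finishes; pool += (0, 3, 0, 3) = (0, 6, 2, 6)
  proc-F needs (0, 5, 1, 2) <= (0, 6, 2, 6) -> finishes; pool += (0, 1, 3, 1) = (0, 7, 5, 7)
  proc-I needs (0, 2, 5, 3) <= (0, 7, 5, 7) -> finishes; pool += (0, 1, 0, 0) = (0, 8, 5, 7)
  proc-G needs (0, 1, 0, 1) <= (0, 8, 5, 7) -> finishes; pool += (1, 0, 2, 0) = (1, 8, 7, 7)


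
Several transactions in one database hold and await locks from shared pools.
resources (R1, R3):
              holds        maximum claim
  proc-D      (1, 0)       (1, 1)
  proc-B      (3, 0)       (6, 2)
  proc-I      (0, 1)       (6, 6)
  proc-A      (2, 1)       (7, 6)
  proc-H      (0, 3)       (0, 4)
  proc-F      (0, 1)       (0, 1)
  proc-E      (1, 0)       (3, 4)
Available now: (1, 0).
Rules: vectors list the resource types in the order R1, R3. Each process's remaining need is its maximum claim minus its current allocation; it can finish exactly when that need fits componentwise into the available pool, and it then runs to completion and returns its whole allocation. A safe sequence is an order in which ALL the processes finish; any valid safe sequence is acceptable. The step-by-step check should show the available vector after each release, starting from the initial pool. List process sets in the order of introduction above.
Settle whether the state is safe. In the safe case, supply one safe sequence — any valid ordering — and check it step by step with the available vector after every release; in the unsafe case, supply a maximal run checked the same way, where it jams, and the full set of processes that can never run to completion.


UNSAFE — no complete ordering exists.
Key observation: proc-F, proc-H, proc-D, proc-E, proc-B can finish, but then (6, 4) is all there is, and the blocked group's R3 demands exceed it.
The run proc-F, proc-H, proc-D, proc-E, proc-B cannot be extended any further. Verifying each step:
  pool = (1, 0)
  proc-F needs (0, 0) <= (1, 0) -> finishes; pool += (0, 1) = (1, 1)
  proc-H needs (0, 1) <= (1, 1) -> finishes; pool += (0, 3) = (1, 4)
  proc-D needs (0, 1) <= (1, 4) -> finishes; pool += (1, 0) = (2, 4)
  proc-E needs (2, 4) <= (2, 4) -> finishes; pool += (1, 0) = (3, 4)
  proc-B needs (3, 2) <= (3, 4) -> finishes; pool += (3, 0) = (6, 4)
  blocked: proc-I wants (6, 5), pool (6, 4) — not enough R3
  blocked: proc-A wants (5, 5), pool (6, 4) — not enough R3
Never able to finish: proc-I and proc-A.


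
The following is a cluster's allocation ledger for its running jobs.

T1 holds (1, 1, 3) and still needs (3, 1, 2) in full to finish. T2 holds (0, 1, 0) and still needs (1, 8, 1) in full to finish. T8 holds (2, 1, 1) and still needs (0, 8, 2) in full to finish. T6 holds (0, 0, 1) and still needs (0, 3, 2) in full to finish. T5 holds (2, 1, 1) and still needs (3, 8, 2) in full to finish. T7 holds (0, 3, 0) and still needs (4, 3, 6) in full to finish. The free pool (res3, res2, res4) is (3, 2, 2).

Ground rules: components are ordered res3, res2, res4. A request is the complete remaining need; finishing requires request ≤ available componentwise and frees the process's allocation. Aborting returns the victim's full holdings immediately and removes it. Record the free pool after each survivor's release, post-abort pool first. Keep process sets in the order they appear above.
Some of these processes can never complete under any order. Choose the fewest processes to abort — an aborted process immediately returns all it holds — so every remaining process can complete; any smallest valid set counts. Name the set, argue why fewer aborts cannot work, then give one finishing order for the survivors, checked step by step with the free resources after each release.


Abort T8 and T5.
Key observation: no ordering could ever have run T2 before the abort of T8 and T5; with (4, 2, 2) back in the pool it fits at step 4.
Minimality, checking each single-abort alternative: T1 alone leaves T2 blocked (short on res2); T2 alone leaves T8 blocked (short on res2); T8 alone leaves T2 blocked (short on res2); T6 alone leaves T2 blocked (short on res2); T5 alone leaves T2 blocked (short on res2); T7 alone leaves T2 blocked (short on res2).
The survivors complete as T6, T1, T7, T2. Verifying each step (starting from the post-abort pool):
  pool = (7, 4, 4)
  T6: need (0, 3, 2) fits (7, 4, 4); releases (0, 0, 1), pool now (7, 4, 5)
  T1: need (3, 1, 2) fits (7, 4, 5); releases (1, 1, 3), pool now (8, 5, 8)
  T7: need (4, 3, 6) fits (8, 5, 8); releases (0, 3, 0), pool now (8, 8, 8)
  T2: need (1, 8, 1) fits (8, 8, 8); releases (0, 1, 0), pool now (8, 9, 8)


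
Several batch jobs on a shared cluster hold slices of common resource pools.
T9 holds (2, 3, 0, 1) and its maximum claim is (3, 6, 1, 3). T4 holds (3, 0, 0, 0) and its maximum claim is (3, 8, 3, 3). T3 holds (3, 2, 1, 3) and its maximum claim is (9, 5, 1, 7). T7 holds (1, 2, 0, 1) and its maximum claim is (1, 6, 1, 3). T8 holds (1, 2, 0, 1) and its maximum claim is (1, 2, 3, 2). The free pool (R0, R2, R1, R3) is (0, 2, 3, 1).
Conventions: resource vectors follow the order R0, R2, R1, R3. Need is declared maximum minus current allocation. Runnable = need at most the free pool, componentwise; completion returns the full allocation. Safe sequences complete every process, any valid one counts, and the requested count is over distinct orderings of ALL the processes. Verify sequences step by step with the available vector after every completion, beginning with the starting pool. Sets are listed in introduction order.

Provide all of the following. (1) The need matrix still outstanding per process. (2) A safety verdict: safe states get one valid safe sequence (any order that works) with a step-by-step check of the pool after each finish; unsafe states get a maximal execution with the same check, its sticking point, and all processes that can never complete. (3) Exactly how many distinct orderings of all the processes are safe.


(1) Remaining need (order R0, R2, R1, R3):
  T9: (1, 3, 1, 2)
  T4: (0, 8, 3, 3)
  T3: (6, 3, 0, 4)
  T7: (0, 4, 1, 2)
  T8: (0, 0, 3, 1)
(2) SAFE — a valid safe sequence is T8, T7, T9, T4, T3.
Key observation: reading the order forward, T8 is the first process whose need (0, 0, 3, 1) meets the free pool (0, 2, 3, 1) exactly on a resource it requests.
Check, step by step:
  pool = (0, 2, 3, 1)
  T8: need (0, 0, 3, 1) fits (0, 2, 3, 1); releases (1, 2, 0, 1), pool now (1, 4, 3, 2)
  T7: need (0, 4, 1, 2) fits (1, 4, 3, 2); releases (1, 2, 0, 1), pool now (2, 6, 3, 3)
  T9: need (1, 3, 1, 2) fits (2, 6, 3, 3); releases (2, 3, 0, 1), pool now (4, 9, 3, 4)
  T4: need (0, 8, 3, 3) fits (4, 9, 3, 4); releases (3, 0, 0, 0), pool now (7, 9, 3, 4)
  T3: need (6, 3, 0, 4) fits (7, 9, 3, 4); releases (3, 2, 1, 3), pool now (10, 11, 4, 7)
(3) The exact count: 2 of the possible complete orderings are safe sequences.


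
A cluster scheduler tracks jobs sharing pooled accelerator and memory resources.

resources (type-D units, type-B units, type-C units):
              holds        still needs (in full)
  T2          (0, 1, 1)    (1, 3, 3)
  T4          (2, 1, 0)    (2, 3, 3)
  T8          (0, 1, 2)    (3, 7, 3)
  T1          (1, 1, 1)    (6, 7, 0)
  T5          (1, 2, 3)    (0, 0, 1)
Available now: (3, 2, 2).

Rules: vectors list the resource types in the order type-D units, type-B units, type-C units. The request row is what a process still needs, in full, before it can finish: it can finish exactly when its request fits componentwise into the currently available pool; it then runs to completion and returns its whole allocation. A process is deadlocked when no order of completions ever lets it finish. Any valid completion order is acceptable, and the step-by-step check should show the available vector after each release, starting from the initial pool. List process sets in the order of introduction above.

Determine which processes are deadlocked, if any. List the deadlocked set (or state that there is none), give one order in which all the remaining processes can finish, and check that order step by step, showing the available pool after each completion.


The deadlocked set is T8 and T1.
Key observation: once T5, T2, T4 finish, the pool peaks at (6, 6, 6) — and every remaining process still needs more type-B units than that.
The rest can finish in the order T5, T2, T4. Step-by-step check:
  pool = (3, 2, 2)
  T5: need (0, 0, 1) fits (3, 2, 2); releases (1, 2, 3), pool now (4, 4, 5)
  T2: need (1, 3, 3) fits (4, 4, 5); releases (0, 1, 1), pool now (4, 5, 6)
  T4: need (2, 3, 3) fits (4, 5, 6); releases (2, 1, 0), pool now (6, 6, 6)
None of the blocked processes ever fits:
  blocked: T8 wants (3, 7, 3), pool (6, 6, 6) — not enough type-B units
  blocked: T1 wants (6, 7, 0), pool (6, 6, 6) — not enough type-B units


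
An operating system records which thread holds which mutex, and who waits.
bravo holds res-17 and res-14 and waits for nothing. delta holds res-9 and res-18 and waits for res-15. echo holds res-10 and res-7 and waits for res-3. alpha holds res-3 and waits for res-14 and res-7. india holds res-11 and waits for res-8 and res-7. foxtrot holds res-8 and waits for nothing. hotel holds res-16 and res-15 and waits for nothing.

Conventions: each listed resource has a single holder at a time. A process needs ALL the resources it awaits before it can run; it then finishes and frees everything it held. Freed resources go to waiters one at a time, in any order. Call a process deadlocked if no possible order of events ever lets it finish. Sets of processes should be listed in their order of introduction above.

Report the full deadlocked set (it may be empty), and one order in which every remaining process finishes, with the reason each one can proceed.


Deadlocked set: echo, alpha and india.
Key observation: along echo -> alpha -> echo, each member waits on what the next one holds — a deadlock; india waits into the deadlock from upstream.
The rest can finish in the order hotel, bravo, foxtrot, delta.
Step-by-step check:
  hotel waits on nothing -> runs at once and releases res-16 and res-15
  bravo waits on nothing -> runs at once and releases res-17 and res-14
  foxtrot waits on nothing -> runs at once and releases res-8
  delta: everything it awaited (res-15) is free; runs, freeing res-9 and res-18


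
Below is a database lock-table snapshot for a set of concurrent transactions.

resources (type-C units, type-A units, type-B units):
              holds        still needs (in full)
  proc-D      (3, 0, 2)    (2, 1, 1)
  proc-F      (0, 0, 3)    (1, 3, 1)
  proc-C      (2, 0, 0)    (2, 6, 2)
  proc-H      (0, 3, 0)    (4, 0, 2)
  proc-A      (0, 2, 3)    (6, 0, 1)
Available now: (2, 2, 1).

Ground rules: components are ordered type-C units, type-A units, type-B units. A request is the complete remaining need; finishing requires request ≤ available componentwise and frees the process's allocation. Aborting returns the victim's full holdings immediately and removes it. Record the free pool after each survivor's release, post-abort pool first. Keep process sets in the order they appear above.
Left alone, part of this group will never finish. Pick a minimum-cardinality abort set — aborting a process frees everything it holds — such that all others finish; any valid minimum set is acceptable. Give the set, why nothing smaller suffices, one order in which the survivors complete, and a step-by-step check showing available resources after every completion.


Minimum abort set: proc-C.
Key observation: no ordering could ever have run proc-A before the abort of proc-C; with (2, 0, 0) back in the pool it fits at step 2.
No smaller set exists: with zero aborts the deadlock remains.
One survivor order: proc-D, proc-A, proc-H, proc-F. Check, step by step (post-abort pool first):
  pool = (4, 2, 1)
  proc-D needs (2, 1, 1) <= (4, 2, 1) -> finishes; pool += (3, 0, 2) = (7, 2, 3)
  proc-A needs (6, 0, 1) <= (7, 2, 3) -> finishes; pool += (0, 2, 3) = (7, 4, 6)
  proc-H needs (4, 0, 2) <= (7, 4, 6) -> finishes; pool += (0, 3, 0) = (7, 7, 6)
  proc-F needs (1, 3, 1) <= (7, 7, 6) -> finishes; pool += (0, 0, 3) = (7, 7, 9)


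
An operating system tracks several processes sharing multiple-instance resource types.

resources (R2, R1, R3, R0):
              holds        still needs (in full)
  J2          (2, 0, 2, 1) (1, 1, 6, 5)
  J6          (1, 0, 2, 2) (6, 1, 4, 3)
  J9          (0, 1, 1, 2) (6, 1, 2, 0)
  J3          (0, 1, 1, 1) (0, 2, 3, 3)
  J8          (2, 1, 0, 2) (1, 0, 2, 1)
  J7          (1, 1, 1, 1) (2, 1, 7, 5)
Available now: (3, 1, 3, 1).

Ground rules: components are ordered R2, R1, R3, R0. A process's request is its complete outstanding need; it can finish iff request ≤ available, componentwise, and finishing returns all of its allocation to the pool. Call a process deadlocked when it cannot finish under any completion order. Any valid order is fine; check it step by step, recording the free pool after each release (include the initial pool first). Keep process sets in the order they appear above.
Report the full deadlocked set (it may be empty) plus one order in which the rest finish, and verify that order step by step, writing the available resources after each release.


The deadlocked set is J2, J6, J9 and J7.
Key observation: after J8, J3 the pool peaks at (5, 3, 4, 4), and each blocked process is short somewhere: J2 on R3, R0; J6 on R2; J9 on R2; J7 on R3, R0.
The rest can finish in the order J8, J3. Step-by-step check:
  pool = (3, 1, 3, 1)
  run J8 (needs (1, 0, 2, 1), free (3, 1, 3, 1)); after release of (2, 1, 0, 2) the pool is (5, 2, 3, 3)
  run J3 (needs (0, 2, 3, 3), free (5, 2, 3, 3)); after release of (0, 1, 1, 1) the pool is (5, 3, 4, 4)
The blocked processes can never fit:
  blocked: J2 wants (1, 1, 6, 5), pool (5, 3, 4, 4) — not enough R3 and R0
  blocked: J6 wants (6, 1, 4, 3), pool (5, 3, 4, 4) — not enough R2
  blocked: J9 wants (6, 1, 2, 0), pool (5, 3, 4, 4) — not enough R2
  blocked: J7 wants (2, 1, 7, 5), pool (5, 3, 4, 4) — not enough R3 and R0


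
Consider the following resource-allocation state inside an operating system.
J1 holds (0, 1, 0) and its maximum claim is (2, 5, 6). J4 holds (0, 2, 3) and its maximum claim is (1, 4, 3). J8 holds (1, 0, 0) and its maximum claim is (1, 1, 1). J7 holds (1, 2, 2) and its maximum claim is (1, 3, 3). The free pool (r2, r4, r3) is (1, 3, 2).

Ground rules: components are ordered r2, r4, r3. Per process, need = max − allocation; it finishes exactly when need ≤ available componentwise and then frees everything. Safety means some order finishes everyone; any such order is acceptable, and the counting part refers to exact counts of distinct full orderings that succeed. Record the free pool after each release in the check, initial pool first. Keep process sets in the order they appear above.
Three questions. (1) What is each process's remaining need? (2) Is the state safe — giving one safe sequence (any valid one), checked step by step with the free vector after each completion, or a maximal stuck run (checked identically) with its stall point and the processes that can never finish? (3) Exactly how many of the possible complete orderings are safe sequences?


(1) Need matrix, components ordered r2, r4, r3:
  J1: (2, 4, 6)
  J4: (1, 2, 0)
  J8: (0, 1, 1)
  J7: (0, 1, 1)
(2) SAFE — a valid safe sequence is J4, J8, J7, J1.
Key observation: J4 marks the first exact bind of the order: its need (1, 2, 0) fits the free (1, 3, 2) with zero slack on a requested resource.
Verifying each step:
  pool = (1, 3, 2)
  J4: need (1, 2, 0) fits (1, 3, 2); releases (0, 2, 3), pool now (1, 5, 5)
  J8: need (0, 1, 1) fits (1, 5, 5); releases (1, 0, 0), pool now (2, 5, 5)
  J7: need (0, 1, 1) fits (2, 5, 5); releases (1, 2, 2), pool now (3, 7, 7)
  J1: need (2, 4, 6) fits (3, 7, 7); releases (0, 1, 0), pool now (3, 8, 7)
(3) The exact count: 8 of the possible complete orderings are safe sequences.


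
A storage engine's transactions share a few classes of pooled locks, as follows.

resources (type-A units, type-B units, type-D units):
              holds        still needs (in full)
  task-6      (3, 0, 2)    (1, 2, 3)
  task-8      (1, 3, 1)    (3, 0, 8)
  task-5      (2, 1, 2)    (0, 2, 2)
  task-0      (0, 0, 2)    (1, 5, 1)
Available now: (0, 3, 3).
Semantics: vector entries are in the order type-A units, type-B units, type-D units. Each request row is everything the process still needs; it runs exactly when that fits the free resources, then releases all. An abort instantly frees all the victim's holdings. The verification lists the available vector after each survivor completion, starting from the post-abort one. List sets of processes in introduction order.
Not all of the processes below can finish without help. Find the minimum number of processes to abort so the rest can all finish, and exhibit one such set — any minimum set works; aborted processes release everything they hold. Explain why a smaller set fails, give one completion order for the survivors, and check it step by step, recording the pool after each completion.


The answer: abort task-8.
Key observation: the returned (1, 3, 1) from task-8 is what brings task-0 — unrunnable before, under any order — into play at step 1.
Minimality: the empty abort set fails — the state is deadlocked as it stands.
Survivors finish in the order: task-0, task-5, task-6. Walking it through (pool after the aborts first):
  pool = (1, 6, 4)
  task-0 needs (1, 5, 1) <= (1, 6, 4) -> finishes; pool += (0, 0, 2) = (1, 6, 6)
  task-5 needs (0, 2, 2) <= (1, 6, 6) -> finishes; pool += (2, 1, 2) = (3, 7, 8)
  task-6 needs (1, 2, 3) <= (3, 7, 8) -> finishes; pool += (3, 0, 2) = (6, 7, 10)


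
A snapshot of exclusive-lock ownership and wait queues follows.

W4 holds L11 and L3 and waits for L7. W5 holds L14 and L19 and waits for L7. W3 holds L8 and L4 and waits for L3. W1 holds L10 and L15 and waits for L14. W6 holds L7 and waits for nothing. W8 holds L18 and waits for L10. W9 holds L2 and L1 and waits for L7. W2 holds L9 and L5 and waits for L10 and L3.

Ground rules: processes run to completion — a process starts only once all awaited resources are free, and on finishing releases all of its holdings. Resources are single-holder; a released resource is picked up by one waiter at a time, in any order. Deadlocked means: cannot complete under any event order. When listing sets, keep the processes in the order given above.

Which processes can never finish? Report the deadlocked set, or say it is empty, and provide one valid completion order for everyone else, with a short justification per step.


Nothing here is deadlocked.
Key observation: every chain of waits terminates; starting from the processes that wait on nothing, all the rest unlock in turn.
The rest can finish in the order W6, W5, W4, W1, W3, W8, W9, W2.
Step-by-step check:
  W6 waits on nothing -> runs at once and releases L7
  run W5 (all its waits — L7 — are resolved); releases L14 and L19
  run W4 (all its waits — L7 — are resolved); releases L11 and L3
  run W1 (all its waits — L14 — are resolved); releases L10 and L15
  run W3 (all its waits — L3 — are resolved); releases L8 and L4
  run W8 (all its waits — L10 — are resolved); releases L18
  run W9 (all its waits — L7 — are resolved); releases L2 and L1
  run W2 (all its waits — L10 and L3 — are resolved); releases L9 and L5


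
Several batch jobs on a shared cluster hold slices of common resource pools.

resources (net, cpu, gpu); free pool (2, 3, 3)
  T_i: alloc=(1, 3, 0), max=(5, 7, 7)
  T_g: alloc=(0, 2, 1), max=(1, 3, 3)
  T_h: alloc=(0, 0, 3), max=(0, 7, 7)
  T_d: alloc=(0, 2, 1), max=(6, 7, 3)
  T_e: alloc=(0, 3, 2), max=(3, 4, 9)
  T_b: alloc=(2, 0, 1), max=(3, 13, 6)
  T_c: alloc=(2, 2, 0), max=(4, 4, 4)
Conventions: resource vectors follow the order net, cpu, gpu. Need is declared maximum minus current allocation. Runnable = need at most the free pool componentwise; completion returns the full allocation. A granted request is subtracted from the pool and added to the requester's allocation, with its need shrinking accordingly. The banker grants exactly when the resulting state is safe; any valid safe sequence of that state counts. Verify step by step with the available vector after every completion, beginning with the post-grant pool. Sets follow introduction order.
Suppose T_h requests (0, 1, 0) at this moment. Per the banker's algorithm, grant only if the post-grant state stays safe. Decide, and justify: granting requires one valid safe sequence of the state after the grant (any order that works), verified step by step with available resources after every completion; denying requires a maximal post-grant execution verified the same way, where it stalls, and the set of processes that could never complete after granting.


GRANT — the state after the grant stays safe, e.g. via T_g, T_c, T_h, T_i, T_e, T_b, T_d.
Key observation: with (2, 2, 3) left after the transfer, T_g can run at once — the state stays safe.
Verifying the post-grant state step by step:
  pool = (2, 2, 3)
  T_g needs (1, 1, 2) <= (2, 2, 3) -> finishes; pool += (0, 2, 1) = (2, 4, 4)
  T_c needs (2, 2, 4) <= (2, 4, 4) -> finishes; pool += (2, 2, 0) = (4, 6, 4)
  T_h needs (0, 6, 4) <= (4, 6, 4) -> finishes; pool += (0, 1, 3) = (4, 7, 7)
  T_i needs (4, 4, 7) <= (4, 7, 7) -> finishes; pool += (1, 3, 0) = (5, 10, 7)
  T_e needs (3, 1, 7) <= (5, 10, 7) -> finishes; pool += (0, 3, 2) = (5, 13, 9)
  T_b needs (1, 13, 5) <= (5, 13, 9) -> finishes; pool += (2, 0, 1) = (7, 13, 10)
  T_d needs (6, 5, 2) <= (7, 13, 10) -> finishes; pool += (0, 2, 1) = (7, 15, 11)


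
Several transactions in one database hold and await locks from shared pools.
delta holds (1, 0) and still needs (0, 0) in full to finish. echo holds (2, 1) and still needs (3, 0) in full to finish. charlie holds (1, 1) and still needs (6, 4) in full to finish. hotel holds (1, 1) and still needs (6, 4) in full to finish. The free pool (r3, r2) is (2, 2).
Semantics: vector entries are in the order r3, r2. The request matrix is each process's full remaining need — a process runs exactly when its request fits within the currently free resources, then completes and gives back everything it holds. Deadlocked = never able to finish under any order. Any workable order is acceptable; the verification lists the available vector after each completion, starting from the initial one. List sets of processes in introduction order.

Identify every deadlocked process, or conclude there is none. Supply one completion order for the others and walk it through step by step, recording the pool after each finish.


The deadlocked set is charlie and hotel.
Key observation: even finishing delta, echo leaves just (5, 3) free — too little r3 for any of the remaining processes.
A valid finishing order for the others: delta, echo. Verifying each step:
  pool = (2, 2)
  delta needs (0, 0) <= (2, 2) -> finishes; pool += (1, 0) = (3, 2)
  echo needs (3, 0) <= (3, 2) -> finishes; pool += (2, 1) = (5, 3)
The stuck group stays short no matter what:
  charlie cannot run: need (6, 4) vs free (5, 3) (insufficient r3 and r2)
  hotel cannot run: need (6, 4) vs free (5, 3) (insufficient r3 and r2)


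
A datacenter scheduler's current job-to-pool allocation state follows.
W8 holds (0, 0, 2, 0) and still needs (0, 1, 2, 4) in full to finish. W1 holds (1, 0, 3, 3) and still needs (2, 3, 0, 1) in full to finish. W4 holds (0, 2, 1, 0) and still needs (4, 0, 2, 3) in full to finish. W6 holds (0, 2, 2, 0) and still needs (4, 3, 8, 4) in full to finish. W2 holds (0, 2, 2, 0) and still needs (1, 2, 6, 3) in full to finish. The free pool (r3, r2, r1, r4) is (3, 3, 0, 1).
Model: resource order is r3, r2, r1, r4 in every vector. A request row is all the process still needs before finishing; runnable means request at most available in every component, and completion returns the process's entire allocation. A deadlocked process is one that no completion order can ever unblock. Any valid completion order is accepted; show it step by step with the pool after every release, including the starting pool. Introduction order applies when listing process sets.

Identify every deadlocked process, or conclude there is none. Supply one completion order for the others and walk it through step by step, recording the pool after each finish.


The deadlocked set is empty.
Key observation: W1 fits the free pool immediately, and its release cascades until everyone finishes.
A valid finishing order for the others: W1, W4, W8, W2, W6. Step-by-step check:
  pool = (3, 3, 0, 1)
  run W1 (needs (2, 3, 0, 1), free (3, 3, 0, 1)); after release of (1, 0, 3, 3) the pool is (4, 3, 3, 4)
  run W4 (needs (4, 0, 2, 3), free (4, 3, 3, 4)); after release of (0, 2, 1, 0) the pool is (4, 5, 4, 4)
  run W8 (needs (0, 1, 2, 4), free (4, 5, 4, 4)); after release of (0, 0, 2, 0) the pool is (4, 5, 6, 4)
  run W2 (needs (1, 2, 6, 3), free (4, 5, 6, 4)); after release of (0, 2, 2, 0) the pool is (4, 7, 8, 4)
  run W6 (needs (4, 3, 8, 4), free (4, 7, 8, 4)); after release of (0, 2, 2, 0) the pool is (4, 9, 10, 4)


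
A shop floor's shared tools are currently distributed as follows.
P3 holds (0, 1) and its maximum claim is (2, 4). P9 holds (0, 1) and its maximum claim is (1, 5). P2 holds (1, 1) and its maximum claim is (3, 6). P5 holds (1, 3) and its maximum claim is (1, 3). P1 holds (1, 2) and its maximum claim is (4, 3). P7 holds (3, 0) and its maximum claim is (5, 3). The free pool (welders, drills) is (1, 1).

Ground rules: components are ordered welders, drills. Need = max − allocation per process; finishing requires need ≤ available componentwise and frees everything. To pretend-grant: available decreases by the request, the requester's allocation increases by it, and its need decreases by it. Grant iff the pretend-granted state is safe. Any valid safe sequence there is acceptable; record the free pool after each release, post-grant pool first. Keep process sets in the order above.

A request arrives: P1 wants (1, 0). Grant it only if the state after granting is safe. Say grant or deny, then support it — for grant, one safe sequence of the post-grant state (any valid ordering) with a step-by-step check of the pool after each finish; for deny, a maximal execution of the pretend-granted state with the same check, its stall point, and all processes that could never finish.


DENY — the pretend-granted state is unsafe.
Key observation: P5, P9 can finish, but then (1, 5) is all there is, and the blocked group's welders demands exceed it.
After a pretend grant, a maximal execution: P5, P9 — then nothing else fits. Step-by-step check:
  pool = (0, 1)
  run P5 (needs (0, 0), free (0, 1)); after release of (1, 3) the pool is (1, 4)
  run P9 (needs (1, 4), free (1, 4)); after release of (0, 1) the pool is (1, 5)
  blocked: P3 wants (2, 3), pool (1, 5) — not enough welders
  blocked: P2 wants (2, 5), pool (1, 5) — not enough welders
  blocked: P1 wants (2, 1), pool (1, 5) — not enough welders
  blocked: P7 wants (2, 3), pool (1, 5) — not enough welders
Post-grant, the permanently blocked set is P3, P2, P1 and P7.


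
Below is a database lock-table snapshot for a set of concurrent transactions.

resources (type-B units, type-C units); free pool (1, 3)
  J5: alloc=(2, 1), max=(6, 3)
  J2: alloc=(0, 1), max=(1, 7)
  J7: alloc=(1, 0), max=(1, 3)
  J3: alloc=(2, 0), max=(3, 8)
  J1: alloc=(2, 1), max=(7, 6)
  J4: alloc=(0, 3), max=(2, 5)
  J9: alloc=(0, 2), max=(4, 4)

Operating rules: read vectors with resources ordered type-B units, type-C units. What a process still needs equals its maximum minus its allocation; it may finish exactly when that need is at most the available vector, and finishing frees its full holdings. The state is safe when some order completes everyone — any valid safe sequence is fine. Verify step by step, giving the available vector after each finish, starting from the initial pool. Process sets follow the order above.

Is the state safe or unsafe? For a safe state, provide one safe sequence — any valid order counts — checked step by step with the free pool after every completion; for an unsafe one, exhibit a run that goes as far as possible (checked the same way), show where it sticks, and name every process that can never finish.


UNSAFE — no complete ordering exists.
Key observation: after J7, J4, J2 the pool peaks at (2, 7), and each blocked process is short somewhere: J5 on type-B units; J3 on type-C units; J1 on type-B units; J9 on type-B units.
Going as far as possible: J7, J4, J2; after that, nothing fits. Check, step by step:
  pool = (1, 3)
  run J7 (needs (0, 3), free (1, 3)); after release of (1, 0) the pool is (2, 3)
  run J4 (needs (2, 2), free (2, 3)); after release of (0, 3) the pool is (2, 6)
  run J2 (needs (1, 6), free (2, 6)); after release of (0, 1) the pool is (2, 7)
  blocked: J5 wants (4, 2), pool (2, 7) — not enough type-B units
  blocked: J3 wants (1, 8), pool (2, 7) — not enough type-C units
  blocked: J1 wants (5, 5), pool (2, 7) — not enough type-B units
  blocked: J9 wants (4, 2), pool (2, 7) — not enough type-B units
Never able to finish: J5, J3, J1 and J9.


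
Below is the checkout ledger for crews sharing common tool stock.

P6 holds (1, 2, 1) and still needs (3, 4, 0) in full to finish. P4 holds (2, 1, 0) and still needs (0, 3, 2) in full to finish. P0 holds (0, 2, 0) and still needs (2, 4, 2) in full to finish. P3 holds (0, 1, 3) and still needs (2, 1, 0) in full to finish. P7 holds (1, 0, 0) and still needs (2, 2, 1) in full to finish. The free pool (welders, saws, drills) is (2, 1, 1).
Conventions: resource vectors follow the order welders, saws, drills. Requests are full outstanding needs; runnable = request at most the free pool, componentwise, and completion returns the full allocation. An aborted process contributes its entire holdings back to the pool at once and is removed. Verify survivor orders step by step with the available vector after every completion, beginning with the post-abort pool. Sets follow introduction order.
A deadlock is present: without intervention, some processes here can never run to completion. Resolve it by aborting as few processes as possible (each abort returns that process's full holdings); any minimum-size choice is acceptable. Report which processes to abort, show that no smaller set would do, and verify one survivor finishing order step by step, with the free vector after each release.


Abort P0.
Key observation: P4 was stuck for good until P0 gave back (0, 2, 0); in the order shown it finishes at step 2.
Minimality: the empty abort set fails — the state is deadlocked as it stands.
The survivors complete as P3, P4, P6, P7. Verifying each step (starting from the post-abort pool):
  pool = (2, 3, 1)
  P3: need (2, 1, 0) fits (2, 3, 1); releases (0, 1, 3), pool now (2, 4, 4)
  P4: need (0, 3, 2) fits (2, 4, 4); releases (2, 1, 0), pool now (4, 5, 4)
  P6: need (3, 4, 0) fits (4, 5, 4); releases (1, 2, 1), pool now (5, 7, 5)
  P7: need (2, 2, 1) fits (5, 7, 5); releases (1, 0, 0), pool now (6, 7, 5)


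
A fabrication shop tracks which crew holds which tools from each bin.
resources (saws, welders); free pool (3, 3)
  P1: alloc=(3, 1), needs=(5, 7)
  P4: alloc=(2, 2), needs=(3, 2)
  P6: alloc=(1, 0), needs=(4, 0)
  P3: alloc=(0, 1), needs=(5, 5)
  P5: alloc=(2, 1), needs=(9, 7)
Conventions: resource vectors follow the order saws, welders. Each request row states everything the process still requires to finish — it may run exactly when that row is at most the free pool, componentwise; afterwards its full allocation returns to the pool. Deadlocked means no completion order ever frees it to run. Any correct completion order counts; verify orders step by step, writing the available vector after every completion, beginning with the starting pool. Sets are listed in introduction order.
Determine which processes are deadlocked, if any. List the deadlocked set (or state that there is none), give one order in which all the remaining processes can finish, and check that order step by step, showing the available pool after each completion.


Deadlocked: P1 and P5.
Key observation: even finishing P4, P3, P6 leaves just (6, 6) free — too little welders for any of the remaining processes.
A valid finishing order for the others: P4, P3, P6. Walking it through:
  pool = (3, 3)
  run P4 (needs (3, 2), free (3, 3)); after release of (2, 2) the pool is (5, 5)
  run P3 (needs (5, 5), free (5, 5)); after release of (0, 1) the pool is (5, 6)
  run P6 (needs (4, 0), free (5, 6)); after release of (1, 0) the pool is (6, 6)
None of the blocked processes ever fits:
  blocked: P1 wants (5, 7), pool (6, 6) — not enough welders
  blocked: P5 wants (9, 7), pool (6, 6) — not enough saws and welders


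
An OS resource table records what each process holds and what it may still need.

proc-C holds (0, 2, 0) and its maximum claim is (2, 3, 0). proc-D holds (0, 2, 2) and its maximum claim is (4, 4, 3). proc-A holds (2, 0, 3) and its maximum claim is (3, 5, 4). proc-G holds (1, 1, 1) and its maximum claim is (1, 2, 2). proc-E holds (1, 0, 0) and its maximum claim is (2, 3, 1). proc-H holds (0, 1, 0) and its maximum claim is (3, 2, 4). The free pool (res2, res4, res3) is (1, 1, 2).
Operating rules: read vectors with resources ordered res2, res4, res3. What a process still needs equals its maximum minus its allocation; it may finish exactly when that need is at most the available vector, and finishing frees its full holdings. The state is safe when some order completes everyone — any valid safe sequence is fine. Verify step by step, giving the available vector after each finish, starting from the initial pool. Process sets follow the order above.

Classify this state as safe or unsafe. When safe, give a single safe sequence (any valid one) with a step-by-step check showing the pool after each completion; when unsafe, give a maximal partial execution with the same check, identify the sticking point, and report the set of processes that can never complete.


UNSAFE.
Key observation: after proc-G, proc-C, proc-E the pool peaks at (3, 4, 3), and each blocked process is short somewhere: proc-D on res2; proc-A on res4; proc-H on res3.
A maximal execution: proc-G, proc-C, proc-E — then nothing else fits. Check, step by step:
  pool = (1, 1, 2)
  proc-G needs (0, 1, 1) <= (1, 1, 2) -> finishes; pool += (1, 1, 1) = (2, 2, 3)
  proc-C needs (2, 1, 0) <= (2, 2, 3) -> finishes; pool += (0, 2, 0) = (2, 4, 3)
  proc-E needs (1, 3, 1) <= (2, 4, 3) -> finishes; pool += (1, 0, 0) = (3, 4, 3)
  proc-D cannot run: need (4, 2, 1) vs free (3, 4, 3) (insufficient res2)
  proc-A cannot run: need (1, 5, 1) vs free (3, 4, 3) (insufficient res4)
  proc-H cannot run: need (3, 1, 4) vs free (3, 4, 3) (insufficient res3)
Processes that can never finish: proc-D, proc-A and proc-H.


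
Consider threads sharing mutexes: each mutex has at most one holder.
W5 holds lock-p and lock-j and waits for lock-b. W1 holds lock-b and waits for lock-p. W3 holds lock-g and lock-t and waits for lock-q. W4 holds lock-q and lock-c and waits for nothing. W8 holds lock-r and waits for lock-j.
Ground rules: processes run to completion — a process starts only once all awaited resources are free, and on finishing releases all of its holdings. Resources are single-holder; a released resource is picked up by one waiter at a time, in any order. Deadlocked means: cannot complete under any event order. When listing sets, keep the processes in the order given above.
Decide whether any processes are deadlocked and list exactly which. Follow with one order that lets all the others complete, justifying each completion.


Deadlocked: W5, W1 and W8.
Key observation: the knot is the closed ring of waits W5 -> W1 -> W5; W8 waits into the deadlock from upstream.
The rest can finish in the order W4, W3.
Check, step by step:
  W4: no waits; runs immediately, freeing lock-q and lock-c
  W3 waits on lock-q — all released -> runs and releases lock-g and lock-t
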